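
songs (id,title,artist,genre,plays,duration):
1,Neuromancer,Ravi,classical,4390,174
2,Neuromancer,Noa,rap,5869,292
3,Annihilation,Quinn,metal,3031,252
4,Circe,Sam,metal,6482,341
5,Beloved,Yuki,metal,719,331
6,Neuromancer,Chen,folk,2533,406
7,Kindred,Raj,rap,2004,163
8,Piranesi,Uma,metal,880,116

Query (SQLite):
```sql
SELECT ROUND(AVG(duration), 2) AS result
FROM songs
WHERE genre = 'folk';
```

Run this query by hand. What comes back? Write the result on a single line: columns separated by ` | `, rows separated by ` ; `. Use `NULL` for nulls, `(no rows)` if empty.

406

Rows where genre='folk' → duration values: [406].
AVG = 406 / 1 (rounded to 2 dp).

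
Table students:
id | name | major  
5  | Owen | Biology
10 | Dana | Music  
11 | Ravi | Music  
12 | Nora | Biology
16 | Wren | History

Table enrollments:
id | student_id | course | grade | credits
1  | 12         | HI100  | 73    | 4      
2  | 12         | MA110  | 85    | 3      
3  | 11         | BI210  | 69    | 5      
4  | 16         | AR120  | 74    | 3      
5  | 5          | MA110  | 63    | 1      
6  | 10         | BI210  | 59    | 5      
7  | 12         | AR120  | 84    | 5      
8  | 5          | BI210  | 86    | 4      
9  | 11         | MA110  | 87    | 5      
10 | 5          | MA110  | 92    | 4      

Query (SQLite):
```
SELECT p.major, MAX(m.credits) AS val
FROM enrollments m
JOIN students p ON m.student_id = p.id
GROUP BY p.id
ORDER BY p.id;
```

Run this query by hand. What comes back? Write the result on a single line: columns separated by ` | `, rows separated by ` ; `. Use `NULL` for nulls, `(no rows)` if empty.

Join each enrollments row to its students via student_id.
Group joined rows by students.id; compute MAX(m.credits) per group.
  5: ids {5, 8, 10} → MAX(m.credits)=4
  10: ids {6} → MAX(m.credits)=5
  11: ids {3, 9} → MAX(m.credits)=5
  12: ids {1, 2, 7} → MAX(m.credits)=5
  16: ids {4} → MAX(m.credits)=3

Biology | 4 ; Music | 5 ; Music | 5 ; Biology | 5 ; History | 3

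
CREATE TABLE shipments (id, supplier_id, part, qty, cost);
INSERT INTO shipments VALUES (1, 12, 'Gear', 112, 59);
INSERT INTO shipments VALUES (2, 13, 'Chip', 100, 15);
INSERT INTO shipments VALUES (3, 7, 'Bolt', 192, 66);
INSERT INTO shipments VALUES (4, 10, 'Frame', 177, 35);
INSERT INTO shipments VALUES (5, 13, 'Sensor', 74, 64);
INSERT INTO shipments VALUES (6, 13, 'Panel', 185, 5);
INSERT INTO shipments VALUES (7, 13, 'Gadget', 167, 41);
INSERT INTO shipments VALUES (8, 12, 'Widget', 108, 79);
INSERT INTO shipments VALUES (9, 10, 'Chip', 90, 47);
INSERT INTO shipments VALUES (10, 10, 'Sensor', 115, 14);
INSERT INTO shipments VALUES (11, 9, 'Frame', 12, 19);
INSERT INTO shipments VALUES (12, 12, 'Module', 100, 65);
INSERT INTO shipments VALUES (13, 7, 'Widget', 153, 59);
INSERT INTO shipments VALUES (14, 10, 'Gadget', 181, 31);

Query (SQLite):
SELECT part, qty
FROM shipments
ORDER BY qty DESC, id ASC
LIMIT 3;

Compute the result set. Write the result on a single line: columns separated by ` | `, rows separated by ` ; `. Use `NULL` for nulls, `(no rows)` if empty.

Bolt | 192 ; Panel | 185 ; Gadget | 181

Sort by qty desc, tiebreak id asc: (192, id=3), (185, id=6), (181, id=14), (177, id=4), (167, id=7), (153, id=13) …. Take first 3.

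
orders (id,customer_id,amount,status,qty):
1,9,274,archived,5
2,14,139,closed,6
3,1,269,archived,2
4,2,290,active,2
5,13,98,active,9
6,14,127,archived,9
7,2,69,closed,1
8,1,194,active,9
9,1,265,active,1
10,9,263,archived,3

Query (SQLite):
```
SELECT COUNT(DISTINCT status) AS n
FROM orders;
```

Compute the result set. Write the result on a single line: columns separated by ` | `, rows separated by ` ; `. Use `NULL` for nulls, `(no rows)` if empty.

3

Count distinct non-NULL status values.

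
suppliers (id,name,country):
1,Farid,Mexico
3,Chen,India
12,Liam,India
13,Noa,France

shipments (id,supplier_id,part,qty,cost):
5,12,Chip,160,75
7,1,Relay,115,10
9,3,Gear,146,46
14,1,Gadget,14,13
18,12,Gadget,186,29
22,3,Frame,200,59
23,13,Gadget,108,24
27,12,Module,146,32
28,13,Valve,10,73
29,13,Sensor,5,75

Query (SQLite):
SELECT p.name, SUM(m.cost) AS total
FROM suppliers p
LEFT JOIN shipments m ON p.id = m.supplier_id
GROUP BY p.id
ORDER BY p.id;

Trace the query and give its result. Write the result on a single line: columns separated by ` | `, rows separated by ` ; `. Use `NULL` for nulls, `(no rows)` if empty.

Farid | 23 ; Chen | 105 ; Liam | 136 ; Noa | 172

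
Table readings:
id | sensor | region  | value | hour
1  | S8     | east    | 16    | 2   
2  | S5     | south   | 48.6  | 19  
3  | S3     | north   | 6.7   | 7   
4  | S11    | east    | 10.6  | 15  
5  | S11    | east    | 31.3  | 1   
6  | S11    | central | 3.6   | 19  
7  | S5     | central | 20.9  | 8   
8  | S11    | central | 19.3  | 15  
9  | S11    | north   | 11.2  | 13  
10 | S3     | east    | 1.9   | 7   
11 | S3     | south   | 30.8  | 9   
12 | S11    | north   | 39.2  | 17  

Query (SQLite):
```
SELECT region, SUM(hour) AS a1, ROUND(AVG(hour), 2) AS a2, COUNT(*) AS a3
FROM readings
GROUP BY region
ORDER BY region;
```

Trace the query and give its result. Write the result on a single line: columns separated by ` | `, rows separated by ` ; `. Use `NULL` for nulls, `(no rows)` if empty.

central | 42 | 14 | 3 ; east | 25 | 6.25 | 4 ; north | 37 | 12.33 | 3 ; south | 28 | 14 | 2

Group readings by region.
Per group compute: SUM(hour), ROUND(AVG(hour), 2), COUNT(*).
  central: ids {6, 7, 8} → SUM(hour)=42, ROUND(AVG(hour), 2)=14, COUNT(*)=3
  east: ids {1, 4, 5, 10} → SUM(hour)=25, ROUND(AVG(hour), 2)=6.25, COUNT(*)=4
  north: ids {3, 9, 12} → SUM(hour)=37, ROUND(AVG(hour), 2)=12.33, COUNT(*)=3
  south: ids {2, 11} → SUM(hour)=28, ROUND(AVG(hour), 2)=14, COUNT(*)=2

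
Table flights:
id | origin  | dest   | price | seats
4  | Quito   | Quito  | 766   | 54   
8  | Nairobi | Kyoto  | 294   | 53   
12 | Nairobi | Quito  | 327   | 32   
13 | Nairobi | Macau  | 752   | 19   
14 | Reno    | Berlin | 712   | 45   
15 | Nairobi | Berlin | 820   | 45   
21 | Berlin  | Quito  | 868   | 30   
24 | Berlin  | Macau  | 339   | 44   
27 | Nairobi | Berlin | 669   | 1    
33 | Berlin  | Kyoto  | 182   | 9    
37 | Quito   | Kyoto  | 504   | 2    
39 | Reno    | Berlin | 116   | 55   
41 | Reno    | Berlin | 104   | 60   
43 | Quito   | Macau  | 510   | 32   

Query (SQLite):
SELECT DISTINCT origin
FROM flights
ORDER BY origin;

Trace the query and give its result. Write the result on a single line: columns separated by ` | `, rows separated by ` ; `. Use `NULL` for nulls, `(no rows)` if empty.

Berlin ; Nairobi ; Quito ; Reno

Collect distinct origin values from flights.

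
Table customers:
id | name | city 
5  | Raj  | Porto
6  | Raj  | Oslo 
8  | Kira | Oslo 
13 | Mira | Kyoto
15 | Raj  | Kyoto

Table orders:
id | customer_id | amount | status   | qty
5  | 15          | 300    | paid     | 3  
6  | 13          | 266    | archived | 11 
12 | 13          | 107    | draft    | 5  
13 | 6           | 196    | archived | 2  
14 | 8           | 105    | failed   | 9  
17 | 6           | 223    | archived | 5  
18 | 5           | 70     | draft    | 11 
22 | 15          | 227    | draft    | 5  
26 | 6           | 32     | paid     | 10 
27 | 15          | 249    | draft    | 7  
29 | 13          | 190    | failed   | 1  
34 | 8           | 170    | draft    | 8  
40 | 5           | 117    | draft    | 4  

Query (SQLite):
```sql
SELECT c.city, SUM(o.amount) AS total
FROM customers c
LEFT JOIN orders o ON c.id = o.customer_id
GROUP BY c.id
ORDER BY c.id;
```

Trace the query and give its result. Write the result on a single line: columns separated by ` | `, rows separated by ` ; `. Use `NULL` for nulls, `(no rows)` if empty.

Porto | 187 ; Oslo | 451 ; Oslo | 275 ; Kyoto | 563 ; Kyoto | 776

LEFT JOIN keeps every customers row; unmatched ones get NULL for orders columns.
Group by customers.id and compute SUM(o.amount). SUM over an all-NULL group is NULL.
  5: ids {18, 40} → SUM(o.amount)=187
  6: ids {13, 17, 26} → SUM(o.amount)=451
  8: ids {14, 34} → SUM(o.amount)=275
  13: ids {6, 12, 29} → SUM(o.amount)=563
  15: ids {5, 22, 27} → SUM(o.amount)=776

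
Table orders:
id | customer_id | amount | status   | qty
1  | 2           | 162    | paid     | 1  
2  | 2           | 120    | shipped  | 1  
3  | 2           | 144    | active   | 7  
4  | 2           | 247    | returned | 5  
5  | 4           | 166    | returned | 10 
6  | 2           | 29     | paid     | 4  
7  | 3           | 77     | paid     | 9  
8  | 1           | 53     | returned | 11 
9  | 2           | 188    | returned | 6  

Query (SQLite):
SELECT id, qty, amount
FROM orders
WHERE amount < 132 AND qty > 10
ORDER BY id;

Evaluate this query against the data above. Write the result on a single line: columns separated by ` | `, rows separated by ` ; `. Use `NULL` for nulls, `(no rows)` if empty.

amount < 132: ids {2, 6, 7, 8}
qty > 10: ids {8}
Combine with AND.

8 | 11 | 53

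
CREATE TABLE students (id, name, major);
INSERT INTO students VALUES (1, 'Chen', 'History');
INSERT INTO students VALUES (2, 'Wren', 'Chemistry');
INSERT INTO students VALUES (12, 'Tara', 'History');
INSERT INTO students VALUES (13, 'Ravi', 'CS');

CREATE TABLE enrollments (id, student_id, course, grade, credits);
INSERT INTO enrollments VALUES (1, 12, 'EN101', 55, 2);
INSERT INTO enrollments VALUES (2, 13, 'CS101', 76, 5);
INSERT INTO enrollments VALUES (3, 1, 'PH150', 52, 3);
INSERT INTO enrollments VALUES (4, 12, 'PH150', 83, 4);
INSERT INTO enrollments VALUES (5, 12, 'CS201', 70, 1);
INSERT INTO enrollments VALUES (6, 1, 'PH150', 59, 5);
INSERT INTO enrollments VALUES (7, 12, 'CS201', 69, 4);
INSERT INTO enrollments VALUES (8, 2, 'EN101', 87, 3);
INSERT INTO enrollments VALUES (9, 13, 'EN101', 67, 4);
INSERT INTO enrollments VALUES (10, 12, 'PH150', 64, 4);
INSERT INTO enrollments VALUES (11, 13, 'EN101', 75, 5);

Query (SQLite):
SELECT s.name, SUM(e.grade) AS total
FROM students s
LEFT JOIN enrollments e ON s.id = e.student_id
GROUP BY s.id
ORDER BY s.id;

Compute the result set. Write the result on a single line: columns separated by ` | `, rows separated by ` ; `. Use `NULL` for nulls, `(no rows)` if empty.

Chen | 111 ; Wren | 87 ; Tara | 341 ; Ravi | 218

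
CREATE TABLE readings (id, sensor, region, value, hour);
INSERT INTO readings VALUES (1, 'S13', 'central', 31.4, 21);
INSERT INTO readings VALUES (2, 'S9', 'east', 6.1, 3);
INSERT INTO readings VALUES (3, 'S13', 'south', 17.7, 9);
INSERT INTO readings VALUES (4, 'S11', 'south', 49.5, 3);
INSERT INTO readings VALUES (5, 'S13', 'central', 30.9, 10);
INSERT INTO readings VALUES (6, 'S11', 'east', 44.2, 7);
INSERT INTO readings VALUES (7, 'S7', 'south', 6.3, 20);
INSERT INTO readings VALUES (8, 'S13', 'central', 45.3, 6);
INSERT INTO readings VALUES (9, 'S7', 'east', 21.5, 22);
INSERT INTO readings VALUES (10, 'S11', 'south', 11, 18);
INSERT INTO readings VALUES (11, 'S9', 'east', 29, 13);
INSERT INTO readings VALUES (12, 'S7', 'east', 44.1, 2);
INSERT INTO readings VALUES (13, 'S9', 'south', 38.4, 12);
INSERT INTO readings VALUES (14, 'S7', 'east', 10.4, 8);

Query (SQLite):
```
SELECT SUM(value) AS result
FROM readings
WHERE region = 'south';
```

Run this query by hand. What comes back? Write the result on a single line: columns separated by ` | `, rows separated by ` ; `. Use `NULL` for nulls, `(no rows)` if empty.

Rows where region='south' → value values: [17.7, 49.5, 6.3, 11, 38.4].
SUM of non-NULL values = 122.9.

122.9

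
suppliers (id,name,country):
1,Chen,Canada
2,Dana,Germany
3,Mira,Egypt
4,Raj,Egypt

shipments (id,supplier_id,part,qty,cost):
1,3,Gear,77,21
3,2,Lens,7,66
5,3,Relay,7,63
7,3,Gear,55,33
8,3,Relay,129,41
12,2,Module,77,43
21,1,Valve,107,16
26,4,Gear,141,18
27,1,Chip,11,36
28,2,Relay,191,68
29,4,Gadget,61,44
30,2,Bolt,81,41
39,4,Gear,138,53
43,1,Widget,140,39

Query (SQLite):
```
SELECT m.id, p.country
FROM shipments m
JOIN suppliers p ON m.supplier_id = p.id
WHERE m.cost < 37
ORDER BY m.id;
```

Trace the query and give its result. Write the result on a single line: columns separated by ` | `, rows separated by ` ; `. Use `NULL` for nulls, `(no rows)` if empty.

1 | Egypt ; 7 | Egypt ; 21 | Canada ; 26 | Egypt ; 27 | Canada

Each shipments row matches the suppliers row where supplier_id = suppliers.id.
Then keep rows with m.cost < 37.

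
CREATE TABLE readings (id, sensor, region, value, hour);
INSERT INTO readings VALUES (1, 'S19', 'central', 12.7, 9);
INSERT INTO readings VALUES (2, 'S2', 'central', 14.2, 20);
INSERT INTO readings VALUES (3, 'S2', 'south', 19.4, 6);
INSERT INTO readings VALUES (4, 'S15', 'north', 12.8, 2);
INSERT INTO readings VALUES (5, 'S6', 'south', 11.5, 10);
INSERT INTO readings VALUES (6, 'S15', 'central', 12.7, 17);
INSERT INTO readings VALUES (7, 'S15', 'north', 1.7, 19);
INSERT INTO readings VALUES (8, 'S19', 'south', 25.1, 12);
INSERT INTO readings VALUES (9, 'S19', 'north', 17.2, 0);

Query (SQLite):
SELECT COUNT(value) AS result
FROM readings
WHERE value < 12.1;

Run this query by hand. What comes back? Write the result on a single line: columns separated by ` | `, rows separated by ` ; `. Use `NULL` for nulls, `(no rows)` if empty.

2

Rows where value < 12.1 → value values: [11.5, 1.7].
COUNT(value) counts non-NULL values → 2.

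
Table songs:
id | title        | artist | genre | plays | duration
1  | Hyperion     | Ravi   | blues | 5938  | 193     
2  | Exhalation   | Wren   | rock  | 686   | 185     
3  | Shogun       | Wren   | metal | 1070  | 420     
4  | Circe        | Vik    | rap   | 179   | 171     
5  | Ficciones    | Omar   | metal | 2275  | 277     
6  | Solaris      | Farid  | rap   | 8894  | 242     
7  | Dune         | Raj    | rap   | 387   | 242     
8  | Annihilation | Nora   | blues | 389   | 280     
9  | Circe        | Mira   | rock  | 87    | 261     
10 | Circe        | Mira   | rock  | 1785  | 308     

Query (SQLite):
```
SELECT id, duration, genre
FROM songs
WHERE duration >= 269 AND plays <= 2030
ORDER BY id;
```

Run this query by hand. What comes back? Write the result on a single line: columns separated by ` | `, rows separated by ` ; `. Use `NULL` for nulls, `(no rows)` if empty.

duration >= 269: ids {3, 5, 8, 10}
plays <= 2030: ids {2, 3, 4, 7, 8, 9, 10}
Combine with AND.

3 | 420 | metal ; 8 | 280 | blues ; 10 | 308 | rock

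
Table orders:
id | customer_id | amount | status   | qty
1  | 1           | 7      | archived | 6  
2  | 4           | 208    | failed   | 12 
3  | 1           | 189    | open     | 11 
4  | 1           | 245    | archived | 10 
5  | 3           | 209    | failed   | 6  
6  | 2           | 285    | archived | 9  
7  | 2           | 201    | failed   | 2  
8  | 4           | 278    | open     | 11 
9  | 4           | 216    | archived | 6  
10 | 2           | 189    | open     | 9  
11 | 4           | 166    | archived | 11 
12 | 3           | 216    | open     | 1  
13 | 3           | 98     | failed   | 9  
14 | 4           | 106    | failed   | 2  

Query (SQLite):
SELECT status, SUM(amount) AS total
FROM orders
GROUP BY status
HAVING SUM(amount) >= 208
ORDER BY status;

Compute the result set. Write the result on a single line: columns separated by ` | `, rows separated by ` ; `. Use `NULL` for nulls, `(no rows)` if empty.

archived | 919 ; failed | 822 ; open | 872

Partition orders by status; compute SUM(amount) within each group.
HAVING: keep groups where SUM(amount) >= 208.
  archived: ids {1, 4, 6, 9, 11} → SUM(amount)=919
  failed: ids {2, 5, 7, 13, 14} → SUM(amount)=822
  open: ids {3, 8, 10, 12} → SUM(amount)=872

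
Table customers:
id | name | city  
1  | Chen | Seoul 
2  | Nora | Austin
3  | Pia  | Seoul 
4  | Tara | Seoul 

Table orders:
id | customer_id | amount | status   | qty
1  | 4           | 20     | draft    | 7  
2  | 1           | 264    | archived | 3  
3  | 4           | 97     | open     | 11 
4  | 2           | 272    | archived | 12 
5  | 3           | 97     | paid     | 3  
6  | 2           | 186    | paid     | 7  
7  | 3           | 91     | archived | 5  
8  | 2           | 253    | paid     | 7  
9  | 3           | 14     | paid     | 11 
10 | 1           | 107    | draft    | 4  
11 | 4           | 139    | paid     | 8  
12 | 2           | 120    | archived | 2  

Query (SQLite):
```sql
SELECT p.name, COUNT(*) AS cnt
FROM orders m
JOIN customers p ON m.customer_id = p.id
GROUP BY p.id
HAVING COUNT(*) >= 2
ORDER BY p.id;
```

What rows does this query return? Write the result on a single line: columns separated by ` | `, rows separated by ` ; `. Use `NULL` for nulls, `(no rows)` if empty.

Join each orders row to its customers via customer_id.
Group joined rows by customers.id; compute COUNT(*) per group.
HAVING: keep groups with count ≥ 2.
  1: ids {2, 10} → COUNT(*)=2
  2: ids {4, 6, 8, 12} → COUNT(*)=4
  3: ids {5, 7, 9} → COUNT(*)=3
  4: ids {1, 3, 11} → COUNT(*)=3

Chen | 2 ; Nora | 4 ; Pia | 3 ; Tara | 3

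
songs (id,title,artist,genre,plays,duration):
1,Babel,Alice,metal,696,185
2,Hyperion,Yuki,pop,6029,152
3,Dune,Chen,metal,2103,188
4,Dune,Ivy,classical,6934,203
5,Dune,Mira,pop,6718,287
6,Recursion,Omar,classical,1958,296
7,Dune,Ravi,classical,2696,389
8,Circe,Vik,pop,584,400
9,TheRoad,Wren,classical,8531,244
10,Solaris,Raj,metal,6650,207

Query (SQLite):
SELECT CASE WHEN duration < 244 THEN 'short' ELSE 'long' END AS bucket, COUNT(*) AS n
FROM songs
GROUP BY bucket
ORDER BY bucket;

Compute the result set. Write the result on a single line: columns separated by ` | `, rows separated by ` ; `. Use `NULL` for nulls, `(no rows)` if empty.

Bucket rows by duration < 244 → 'short' else 'long'; count each bucket.

long | 5 ; short | 5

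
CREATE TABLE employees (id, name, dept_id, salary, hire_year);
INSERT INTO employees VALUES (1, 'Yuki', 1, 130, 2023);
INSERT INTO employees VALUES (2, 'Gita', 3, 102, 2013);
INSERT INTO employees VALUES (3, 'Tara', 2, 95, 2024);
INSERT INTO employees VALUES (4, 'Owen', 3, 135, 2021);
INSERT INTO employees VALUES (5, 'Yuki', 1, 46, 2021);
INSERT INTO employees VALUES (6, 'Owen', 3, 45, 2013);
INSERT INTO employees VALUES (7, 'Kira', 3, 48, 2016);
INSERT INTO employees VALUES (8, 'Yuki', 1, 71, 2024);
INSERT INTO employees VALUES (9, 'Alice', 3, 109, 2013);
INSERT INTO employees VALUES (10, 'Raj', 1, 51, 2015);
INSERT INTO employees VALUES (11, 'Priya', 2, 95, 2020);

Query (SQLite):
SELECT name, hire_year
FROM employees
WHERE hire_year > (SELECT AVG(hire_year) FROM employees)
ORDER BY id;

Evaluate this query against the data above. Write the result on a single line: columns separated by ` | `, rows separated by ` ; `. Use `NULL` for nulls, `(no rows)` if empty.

Yuki | 2023 ; Tara | 2024 ; Owen | 2021 ; Yuki | 2021 ; Yuki | 2024 ; Priya | 2020

Scalar subquery: AVG(hire_year) over all employees rows = 2018.454545 (≈; comparison uses full precision).
Keep rows where hire_year > that value.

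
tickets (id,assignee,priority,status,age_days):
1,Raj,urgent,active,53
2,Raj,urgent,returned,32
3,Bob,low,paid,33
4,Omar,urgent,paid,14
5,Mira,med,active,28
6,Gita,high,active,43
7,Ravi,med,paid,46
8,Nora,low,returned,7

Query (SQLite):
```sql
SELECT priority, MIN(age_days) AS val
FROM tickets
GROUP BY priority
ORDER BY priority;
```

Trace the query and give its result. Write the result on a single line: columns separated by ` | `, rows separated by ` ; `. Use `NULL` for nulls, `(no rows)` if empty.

Partition tickets by priority; compute MIN(age_days) within each group.
  high: ids {6} → MIN(age_days)=43
  low: ids {3, 8} → MIN(age_days)=7
  med: ids {5, 7} → MIN(age_days)=28
  urgent: ids {1, 2, 4} → MIN(age_days)=14

high | 43 ; low | 7 ; med | 28 ; urgent | 14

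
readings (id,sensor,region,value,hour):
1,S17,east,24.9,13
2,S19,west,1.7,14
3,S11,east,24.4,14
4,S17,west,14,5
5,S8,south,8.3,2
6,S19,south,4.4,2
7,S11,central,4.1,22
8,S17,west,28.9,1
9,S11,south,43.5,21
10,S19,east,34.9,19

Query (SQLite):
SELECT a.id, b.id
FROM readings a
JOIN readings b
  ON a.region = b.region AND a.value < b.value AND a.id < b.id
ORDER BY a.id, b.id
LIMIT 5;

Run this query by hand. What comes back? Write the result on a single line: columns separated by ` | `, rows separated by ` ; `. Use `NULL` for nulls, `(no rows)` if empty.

Pairs (a,b) with same region, a.value < b.value, a.id < b.id.
region groups: central:{7} east:{1,3,10} south:{5,6,9} west:{2,4,8}
Ordered by (a.id, b.id); first 5.

1 | 10 ; 2 | 4 ; 2 | 8 ; 3 | 10 ; 4 | 8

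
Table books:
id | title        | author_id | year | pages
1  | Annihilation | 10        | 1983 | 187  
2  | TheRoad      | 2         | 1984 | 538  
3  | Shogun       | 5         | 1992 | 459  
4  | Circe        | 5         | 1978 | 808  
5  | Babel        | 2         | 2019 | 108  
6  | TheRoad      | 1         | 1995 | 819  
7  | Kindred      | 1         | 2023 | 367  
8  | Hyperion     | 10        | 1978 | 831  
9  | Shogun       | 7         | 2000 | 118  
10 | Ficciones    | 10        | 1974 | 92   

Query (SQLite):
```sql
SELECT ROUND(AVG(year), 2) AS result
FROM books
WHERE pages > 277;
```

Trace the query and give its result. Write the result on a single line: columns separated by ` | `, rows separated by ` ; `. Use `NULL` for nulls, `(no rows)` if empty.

1991.67

Rows where pages > 277 → year values: [1984, 1992, 1978, 1995, 2023, 1978].
AVG = 11950 / 6 (rounded to 2 dp).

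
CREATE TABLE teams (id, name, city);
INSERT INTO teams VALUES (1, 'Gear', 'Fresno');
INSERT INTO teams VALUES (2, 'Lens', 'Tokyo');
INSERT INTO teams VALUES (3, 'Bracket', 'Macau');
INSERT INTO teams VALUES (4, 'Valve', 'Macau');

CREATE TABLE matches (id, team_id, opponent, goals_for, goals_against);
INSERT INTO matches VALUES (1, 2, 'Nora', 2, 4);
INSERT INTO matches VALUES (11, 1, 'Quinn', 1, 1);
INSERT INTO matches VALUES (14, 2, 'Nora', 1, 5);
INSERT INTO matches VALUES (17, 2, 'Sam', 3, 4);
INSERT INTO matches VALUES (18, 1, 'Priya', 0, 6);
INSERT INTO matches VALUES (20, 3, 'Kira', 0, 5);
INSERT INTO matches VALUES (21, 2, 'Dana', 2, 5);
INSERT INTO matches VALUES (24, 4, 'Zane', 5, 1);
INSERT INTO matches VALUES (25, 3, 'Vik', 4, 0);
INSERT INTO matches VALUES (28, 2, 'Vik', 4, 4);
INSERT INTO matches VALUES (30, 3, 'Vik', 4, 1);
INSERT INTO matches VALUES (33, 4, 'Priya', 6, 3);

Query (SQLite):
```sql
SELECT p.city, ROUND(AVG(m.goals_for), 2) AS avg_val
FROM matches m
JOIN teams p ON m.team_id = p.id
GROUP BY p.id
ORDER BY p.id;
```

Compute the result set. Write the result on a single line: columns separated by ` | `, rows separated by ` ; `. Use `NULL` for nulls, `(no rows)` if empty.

Join each matches row to its teams via team_id.
Group joined rows by teams.id; compute ROUND(AVG(m.goals_for), 2) per group.
  1: ids {11, 18} → ROUND(AVG(m.goals_for), 2)=0.5
  2: ids {1, 14, 17, 21, 28} → ROUND(AVG(m.goals_for), 2)=2.4
  3: ids {20, 25, 30} → ROUND(AVG(m.goals_for), 2)=2.67
  4: ids {24, 33} → ROUND(AVG(m.goals_for), 2)=5.5

Fresno | 0.5 ; Tokyo | 2.4 ; Macau | 2.67 ; Macau | 5.5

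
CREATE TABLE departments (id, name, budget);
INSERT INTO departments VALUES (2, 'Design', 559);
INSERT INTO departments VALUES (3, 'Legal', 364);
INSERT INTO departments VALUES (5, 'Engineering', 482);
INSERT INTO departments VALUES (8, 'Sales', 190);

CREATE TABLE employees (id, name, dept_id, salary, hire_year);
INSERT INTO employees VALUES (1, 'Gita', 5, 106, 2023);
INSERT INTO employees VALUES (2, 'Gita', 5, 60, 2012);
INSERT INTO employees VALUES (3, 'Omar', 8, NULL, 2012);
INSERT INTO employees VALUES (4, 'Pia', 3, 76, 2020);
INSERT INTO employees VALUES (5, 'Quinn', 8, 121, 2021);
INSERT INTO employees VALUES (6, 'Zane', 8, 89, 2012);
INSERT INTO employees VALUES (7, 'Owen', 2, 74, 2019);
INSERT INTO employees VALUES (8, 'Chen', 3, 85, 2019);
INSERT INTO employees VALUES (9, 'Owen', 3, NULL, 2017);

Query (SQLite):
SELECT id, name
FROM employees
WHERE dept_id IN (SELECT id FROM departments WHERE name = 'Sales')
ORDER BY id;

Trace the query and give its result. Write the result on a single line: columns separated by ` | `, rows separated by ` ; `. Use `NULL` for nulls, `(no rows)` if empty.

Inner query: departments.id where name = 'Sales'.
Outer: keep employees rows whose dept_id is in that set.
Inner query → {8}

3 | Omar ; 5 | Quinn ; 6 | Zane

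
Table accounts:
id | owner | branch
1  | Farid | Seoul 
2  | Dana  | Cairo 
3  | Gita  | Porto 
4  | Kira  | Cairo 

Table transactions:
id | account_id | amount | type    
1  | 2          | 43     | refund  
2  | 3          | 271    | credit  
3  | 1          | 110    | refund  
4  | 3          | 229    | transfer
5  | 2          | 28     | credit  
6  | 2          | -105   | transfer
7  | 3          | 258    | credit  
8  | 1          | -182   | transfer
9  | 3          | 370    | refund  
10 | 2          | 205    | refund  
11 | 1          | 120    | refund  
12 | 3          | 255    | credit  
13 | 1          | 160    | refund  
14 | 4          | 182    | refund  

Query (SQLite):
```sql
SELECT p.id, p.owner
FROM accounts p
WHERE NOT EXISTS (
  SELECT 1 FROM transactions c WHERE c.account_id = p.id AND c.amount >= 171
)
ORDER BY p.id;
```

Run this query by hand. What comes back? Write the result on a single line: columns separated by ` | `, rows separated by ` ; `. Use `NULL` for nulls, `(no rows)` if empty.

For each accounts row, check whether any transactions with matching account_id has amount >= 171.
Keep rows where that is false.

1 | Farid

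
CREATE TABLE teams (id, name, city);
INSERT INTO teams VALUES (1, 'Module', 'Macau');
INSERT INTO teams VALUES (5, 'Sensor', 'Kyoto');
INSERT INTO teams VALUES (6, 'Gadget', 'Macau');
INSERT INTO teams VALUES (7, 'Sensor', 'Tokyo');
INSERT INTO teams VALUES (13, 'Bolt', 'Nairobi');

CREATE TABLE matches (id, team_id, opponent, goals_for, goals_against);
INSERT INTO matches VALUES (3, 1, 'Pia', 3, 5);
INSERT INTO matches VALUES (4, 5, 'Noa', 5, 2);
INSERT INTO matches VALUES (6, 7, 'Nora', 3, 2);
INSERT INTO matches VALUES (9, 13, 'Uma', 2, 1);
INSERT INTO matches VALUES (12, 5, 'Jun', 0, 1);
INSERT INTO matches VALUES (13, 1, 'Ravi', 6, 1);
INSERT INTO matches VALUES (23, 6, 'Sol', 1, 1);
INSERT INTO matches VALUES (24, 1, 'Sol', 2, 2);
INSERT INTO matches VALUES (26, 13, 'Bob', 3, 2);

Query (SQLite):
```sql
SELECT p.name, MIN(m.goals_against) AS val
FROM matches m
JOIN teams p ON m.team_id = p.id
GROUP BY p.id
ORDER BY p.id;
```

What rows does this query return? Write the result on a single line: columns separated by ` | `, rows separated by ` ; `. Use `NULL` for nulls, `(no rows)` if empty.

Module | 1 ; Sensor | 1 ; Gadget | 1 ; Sensor | 2 ; Bolt | 1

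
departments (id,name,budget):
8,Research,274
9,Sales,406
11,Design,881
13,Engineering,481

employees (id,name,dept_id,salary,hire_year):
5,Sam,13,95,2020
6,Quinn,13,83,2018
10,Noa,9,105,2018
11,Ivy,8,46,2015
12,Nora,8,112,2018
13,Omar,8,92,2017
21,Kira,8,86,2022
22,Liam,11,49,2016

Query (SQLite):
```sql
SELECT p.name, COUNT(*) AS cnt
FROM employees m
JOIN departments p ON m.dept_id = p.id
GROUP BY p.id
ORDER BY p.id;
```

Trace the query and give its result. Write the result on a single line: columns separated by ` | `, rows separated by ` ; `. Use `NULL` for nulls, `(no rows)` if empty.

Research | 4 ; Sales | 1 ; Design | 1 ; Engineering | 2

Join each employees row to its departments via dept_id.
Group joined rows by departments.id; compute COUNT(*) per group.
  8: ids {11, 12, 13, 21} → COUNT(*)=4
  9: ids {10} → COUNT(*)=1
  11: ids {22} → COUNT(*)=1
  13: ids {5, 6} → COUNT(*)=2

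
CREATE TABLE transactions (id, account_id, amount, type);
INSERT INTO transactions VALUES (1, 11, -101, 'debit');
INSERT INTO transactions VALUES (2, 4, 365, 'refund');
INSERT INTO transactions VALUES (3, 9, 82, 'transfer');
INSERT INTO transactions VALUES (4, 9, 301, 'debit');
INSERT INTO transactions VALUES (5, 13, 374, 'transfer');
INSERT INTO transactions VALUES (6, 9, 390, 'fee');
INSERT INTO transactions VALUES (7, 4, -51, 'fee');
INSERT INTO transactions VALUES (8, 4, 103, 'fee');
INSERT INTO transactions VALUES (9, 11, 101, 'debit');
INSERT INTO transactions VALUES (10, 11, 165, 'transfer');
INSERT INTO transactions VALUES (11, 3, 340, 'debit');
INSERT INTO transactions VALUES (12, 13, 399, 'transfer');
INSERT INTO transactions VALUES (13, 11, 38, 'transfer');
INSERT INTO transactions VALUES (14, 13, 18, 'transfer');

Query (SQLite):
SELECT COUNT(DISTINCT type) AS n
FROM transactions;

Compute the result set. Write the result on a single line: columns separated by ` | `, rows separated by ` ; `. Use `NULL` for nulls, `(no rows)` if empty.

Count distinct non-NULL type values.

4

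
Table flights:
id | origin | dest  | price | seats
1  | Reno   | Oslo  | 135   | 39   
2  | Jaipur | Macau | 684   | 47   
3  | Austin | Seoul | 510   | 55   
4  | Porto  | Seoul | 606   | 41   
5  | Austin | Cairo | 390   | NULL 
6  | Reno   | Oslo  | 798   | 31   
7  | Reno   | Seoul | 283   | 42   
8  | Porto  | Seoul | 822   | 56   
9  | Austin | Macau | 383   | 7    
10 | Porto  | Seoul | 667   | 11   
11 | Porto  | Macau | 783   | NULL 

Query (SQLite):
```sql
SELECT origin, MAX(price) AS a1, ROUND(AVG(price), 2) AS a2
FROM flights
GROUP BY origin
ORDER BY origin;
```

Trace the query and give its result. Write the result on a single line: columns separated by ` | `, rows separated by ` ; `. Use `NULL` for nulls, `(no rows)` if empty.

Group flights by origin.
Per group compute: MAX(price), ROUND(AVG(price), 2).
  Austin: ids {3, 5, 9} → MAX(price)=510, ROUND(AVG(price), 2)=427.67
  Jaipur: ids {2} → MAX(price)=684, ROUND(AVG(price), 2)=684
  Porto: ids {4, 8, 10, 11} → MAX(price)=822, ROUND(AVG(price), 2)=719.5
  Reno: ids {1, 6, 7} → MAX(price)=798, ROUND(AVG(price), 2)=405.33

Austin | 510 | 427.67 ; Jaipur | 684 | 684 ; Porto | 822 | 719.5 ; Reno | 798 | 405.33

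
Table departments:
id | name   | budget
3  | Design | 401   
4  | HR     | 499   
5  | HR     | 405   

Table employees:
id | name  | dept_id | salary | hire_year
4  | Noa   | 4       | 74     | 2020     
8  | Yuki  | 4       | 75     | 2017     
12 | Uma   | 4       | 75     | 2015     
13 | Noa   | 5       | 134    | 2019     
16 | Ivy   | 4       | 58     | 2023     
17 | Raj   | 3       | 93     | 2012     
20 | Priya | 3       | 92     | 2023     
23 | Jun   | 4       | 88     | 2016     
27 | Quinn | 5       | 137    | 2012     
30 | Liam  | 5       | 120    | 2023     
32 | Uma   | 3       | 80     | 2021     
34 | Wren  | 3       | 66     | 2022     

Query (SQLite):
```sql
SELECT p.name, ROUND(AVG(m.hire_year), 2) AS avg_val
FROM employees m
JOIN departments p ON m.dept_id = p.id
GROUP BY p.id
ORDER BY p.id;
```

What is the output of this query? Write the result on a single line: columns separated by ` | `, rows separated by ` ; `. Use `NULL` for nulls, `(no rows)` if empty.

Design | 2019.5 ; HR | 2018.2 ; HR | 2018

Join each employees row to its departments via dept_id.
Group joined rows by departments.id; compute ROUND(AVG(m.hire_year), 2) per group.
  3: ids {17, 20, 32, 34} → ROUND(AVG(m.hire_year), 2)=2019.5
  4: ids {4, 8, 12, 16, 23} → ROUND(AVG(m.hire_year), 2)=2018.2
  5: ids {13, 27, 30} → ROUND(AVG(m.hire_year), 2)=2018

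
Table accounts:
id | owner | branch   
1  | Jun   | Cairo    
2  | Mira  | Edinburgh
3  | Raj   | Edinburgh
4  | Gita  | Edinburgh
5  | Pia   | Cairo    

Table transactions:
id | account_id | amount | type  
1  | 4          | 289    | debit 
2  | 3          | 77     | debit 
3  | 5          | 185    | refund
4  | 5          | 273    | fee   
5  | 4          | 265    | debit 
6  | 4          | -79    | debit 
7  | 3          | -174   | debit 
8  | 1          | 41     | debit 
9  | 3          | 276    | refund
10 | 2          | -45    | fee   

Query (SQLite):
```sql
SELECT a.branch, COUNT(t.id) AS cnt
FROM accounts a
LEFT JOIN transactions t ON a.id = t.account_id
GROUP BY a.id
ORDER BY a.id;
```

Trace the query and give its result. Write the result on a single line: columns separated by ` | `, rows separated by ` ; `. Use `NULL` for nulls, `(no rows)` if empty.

LEFT JOIN keeps every accounts row; unmatched ones get NULL for transactions columns.
Group by accounts.id and compute COUNT(t.id). COUNT(col) of an all-NULL group is 0.
  1: ids {8} → COUNT(t.id)=1
  2: ids {10} → COUNT(t.id)=1
  3: ids {2, 7, 9} → COUNT(t.id)=3
  4: ids {1, 5, 6} → COUNT(t.id)=3
  5: ids {3, 4} → COUNT(t.id)=2

Cairo | 1 ; Edinburgh | 1 ; Edinburgh | 3 ; Edinburgh | 3 ; Cairo | 2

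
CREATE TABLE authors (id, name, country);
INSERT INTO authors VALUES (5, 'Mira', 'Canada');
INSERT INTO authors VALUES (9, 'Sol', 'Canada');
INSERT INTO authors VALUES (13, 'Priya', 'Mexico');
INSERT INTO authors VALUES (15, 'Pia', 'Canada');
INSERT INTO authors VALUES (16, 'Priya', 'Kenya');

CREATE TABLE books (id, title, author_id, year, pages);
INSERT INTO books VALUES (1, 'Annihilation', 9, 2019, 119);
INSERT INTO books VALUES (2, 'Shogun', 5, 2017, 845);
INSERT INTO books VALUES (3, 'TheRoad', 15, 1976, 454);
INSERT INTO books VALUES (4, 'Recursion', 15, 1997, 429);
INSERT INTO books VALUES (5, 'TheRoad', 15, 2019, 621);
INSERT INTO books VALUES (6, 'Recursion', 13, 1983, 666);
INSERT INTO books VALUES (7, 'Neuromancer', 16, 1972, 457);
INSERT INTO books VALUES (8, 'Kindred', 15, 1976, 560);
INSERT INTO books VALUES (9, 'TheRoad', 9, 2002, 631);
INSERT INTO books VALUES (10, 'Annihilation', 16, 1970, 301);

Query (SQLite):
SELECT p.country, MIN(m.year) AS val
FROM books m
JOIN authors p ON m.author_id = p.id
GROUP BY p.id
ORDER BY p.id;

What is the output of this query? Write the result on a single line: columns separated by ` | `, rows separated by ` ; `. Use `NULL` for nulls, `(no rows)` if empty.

Join each books row to its authors via author_id.
Group joined rows by authors.id; compute MIN(m.year) per group.
  5: ids {2} → MIN(m.year)=2017
  9: ids {1, 9} → MIN(m.year)=2002
  13: ids {6} → MIN(m.year)=1983
  15: ids {3, 4, 5, 8} → MIN(m.year)=1976
  16: ids {7, 10} → MIN(m.year)=1970

Canada | 2017 ; Canada | 2002 ; Mexico | 1983 ; Canada | 1976 ; Kenya | 1970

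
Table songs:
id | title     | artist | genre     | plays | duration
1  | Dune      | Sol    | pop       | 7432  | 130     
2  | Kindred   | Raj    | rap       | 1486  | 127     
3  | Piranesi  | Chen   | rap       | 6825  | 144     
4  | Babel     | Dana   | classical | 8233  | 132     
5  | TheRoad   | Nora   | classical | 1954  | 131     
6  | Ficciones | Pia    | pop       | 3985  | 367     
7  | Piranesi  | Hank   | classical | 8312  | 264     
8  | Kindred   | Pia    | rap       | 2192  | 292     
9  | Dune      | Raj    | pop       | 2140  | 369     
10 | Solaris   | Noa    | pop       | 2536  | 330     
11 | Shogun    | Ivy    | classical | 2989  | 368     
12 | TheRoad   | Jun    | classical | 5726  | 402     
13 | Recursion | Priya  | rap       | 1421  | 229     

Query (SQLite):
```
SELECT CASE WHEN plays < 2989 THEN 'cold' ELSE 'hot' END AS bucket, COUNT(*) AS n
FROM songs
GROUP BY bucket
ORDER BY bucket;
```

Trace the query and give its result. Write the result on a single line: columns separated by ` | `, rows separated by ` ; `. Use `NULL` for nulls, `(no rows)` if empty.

Bucket rows by plays < 2989 → 'cold' else 'hot'; count each bucket.

cold | 6 ; hot | 7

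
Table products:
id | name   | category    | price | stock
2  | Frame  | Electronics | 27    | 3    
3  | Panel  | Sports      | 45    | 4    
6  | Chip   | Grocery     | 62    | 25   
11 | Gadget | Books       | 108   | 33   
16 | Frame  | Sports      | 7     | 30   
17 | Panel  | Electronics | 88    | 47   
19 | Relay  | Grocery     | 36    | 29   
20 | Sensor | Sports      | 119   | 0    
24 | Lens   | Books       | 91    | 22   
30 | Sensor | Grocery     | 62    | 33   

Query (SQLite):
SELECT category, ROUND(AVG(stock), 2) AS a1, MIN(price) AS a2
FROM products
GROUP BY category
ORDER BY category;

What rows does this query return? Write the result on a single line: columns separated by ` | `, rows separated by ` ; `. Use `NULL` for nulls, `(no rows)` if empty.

Group products by category.
Per group compute: ROUND(AVG(stock), 2), MIN(price).
  Books: ids {11, 24} → ROUND(AVG(stock), 2)=27.5, MIN(price)=91
  Electronics: ids {2, 17} → ROUND(AVG(stock), 2)=25, MIN(price)=27
  Grocery: ids {6, 19, 30} → ROUND(AVG(stock), 2)=29, MIN(price)=36
  Sports: ids {3, 16, 20} → ROUND(AVG(stock), 2)=11.33, MIN(price)=7

Books | 27.5 | 91 ; Electronics | 25 | 27 ; Grocery | 29 | 36 ; Sports | 11.33 | 7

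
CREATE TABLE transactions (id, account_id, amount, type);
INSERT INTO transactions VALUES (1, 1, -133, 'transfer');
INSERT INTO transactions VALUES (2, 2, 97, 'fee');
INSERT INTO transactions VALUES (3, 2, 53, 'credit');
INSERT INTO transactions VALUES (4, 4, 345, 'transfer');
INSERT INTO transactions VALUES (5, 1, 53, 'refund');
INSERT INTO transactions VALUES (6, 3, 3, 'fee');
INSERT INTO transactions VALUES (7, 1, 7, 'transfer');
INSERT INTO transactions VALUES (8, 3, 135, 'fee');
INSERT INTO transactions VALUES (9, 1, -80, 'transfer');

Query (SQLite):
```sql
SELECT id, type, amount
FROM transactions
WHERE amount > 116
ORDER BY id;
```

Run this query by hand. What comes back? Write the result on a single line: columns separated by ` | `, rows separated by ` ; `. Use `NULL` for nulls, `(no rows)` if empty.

amount > 116: ids {4, 8}

4 | transfer | 345 ; 8 | fee | 135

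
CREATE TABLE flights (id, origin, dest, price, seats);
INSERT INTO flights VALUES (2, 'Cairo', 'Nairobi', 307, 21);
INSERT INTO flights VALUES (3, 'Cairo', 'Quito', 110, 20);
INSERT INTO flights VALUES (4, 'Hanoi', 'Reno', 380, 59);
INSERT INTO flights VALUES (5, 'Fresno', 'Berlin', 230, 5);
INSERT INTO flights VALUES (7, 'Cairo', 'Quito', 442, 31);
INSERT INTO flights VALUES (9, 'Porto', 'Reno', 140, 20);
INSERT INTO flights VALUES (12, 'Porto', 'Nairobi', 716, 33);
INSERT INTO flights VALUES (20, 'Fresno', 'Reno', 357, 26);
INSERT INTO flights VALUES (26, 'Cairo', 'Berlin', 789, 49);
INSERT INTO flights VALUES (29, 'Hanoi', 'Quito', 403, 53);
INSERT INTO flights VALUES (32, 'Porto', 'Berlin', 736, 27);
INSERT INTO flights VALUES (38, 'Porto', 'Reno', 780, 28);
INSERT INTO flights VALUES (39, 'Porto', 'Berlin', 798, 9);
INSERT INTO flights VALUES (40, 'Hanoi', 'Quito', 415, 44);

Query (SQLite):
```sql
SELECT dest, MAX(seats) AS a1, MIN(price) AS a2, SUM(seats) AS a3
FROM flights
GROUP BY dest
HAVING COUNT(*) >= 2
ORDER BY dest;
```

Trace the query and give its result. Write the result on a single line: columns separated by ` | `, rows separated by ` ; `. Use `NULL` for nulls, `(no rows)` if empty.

Group flights by dest.
Per group compute: MAX(seats), MIN(price), SUM(seats).
HAVING: drop groups with fewer than 2 rows.
  Berlin: ids {5, 26, 32, 39} → MAX(seats)=49, MIN(price)=230, SUM(seats)=90
  Nairobi: ids {2, 12} → MAX(seats)=33, MIN(price)=307, SUM(seats)=54
  Quito: ids {3, 7, 29, 40} → MAX(seats)=53, MIN(price)=110, SUM(seats)=148
  Reno: ids {4, 9, 20, 38} → MAX(seats)=59, MIN(price)=140, SUM(seats)=133

Berlin | 49 | 230 | 90 ; Nairobi | 33 | 307 | 54 ; Quito | 53 | 110 | 148 ; Reno | 59 | 140 | 133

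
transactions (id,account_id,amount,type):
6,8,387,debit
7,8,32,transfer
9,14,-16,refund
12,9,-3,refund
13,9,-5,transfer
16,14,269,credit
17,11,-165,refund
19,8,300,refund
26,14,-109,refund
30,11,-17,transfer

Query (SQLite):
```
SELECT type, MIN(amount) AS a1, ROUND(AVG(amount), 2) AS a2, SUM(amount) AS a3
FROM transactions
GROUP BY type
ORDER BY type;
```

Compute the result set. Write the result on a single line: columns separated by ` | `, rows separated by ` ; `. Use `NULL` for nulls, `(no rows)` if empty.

Group transactions by type.
Per group compute: MIN(amount), ROUND(AVG(amount), 2), SUM(amount).
  credit: ids {16} → MIN(amount)=269, ROUND(AVG(amount), 2)=269, SUM(amount)=269
  debit: ids {6} → MIN(amount)=387, ROUND(AVG(amount), 2)=387, SUM(amount)=387
  refund: ids {9, 12, 17, 19, 26} → MIN(amount)=-165, ROUND(AVG(amount), 2)=1.4, SUM(amount)=7
  transfer: ids {7, 13, 30} → MIN(amount)=-17, ROUND(AVG(amount), 2)=3.33, SUM(amount)=10

credit | 269 | 269 | 269 ; debit | 387 | 387 | 387 ; refund | -165 | 1.4 | 7 ; transfer | -17 | 3.33 | 10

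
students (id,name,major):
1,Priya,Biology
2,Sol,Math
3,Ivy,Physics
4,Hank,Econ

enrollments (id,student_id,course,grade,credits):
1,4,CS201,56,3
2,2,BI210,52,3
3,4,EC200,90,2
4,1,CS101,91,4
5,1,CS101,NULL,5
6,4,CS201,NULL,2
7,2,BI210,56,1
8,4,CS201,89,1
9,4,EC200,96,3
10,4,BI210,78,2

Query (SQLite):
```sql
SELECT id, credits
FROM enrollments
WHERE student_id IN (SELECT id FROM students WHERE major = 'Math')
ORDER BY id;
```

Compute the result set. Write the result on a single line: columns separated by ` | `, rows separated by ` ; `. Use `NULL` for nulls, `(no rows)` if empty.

2 | 3 ; 7 | 1

Inner query: students.id where major = 'Math'.
Outer: keep enrollments rows whose student_id is in that set.
Inner query → {2}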